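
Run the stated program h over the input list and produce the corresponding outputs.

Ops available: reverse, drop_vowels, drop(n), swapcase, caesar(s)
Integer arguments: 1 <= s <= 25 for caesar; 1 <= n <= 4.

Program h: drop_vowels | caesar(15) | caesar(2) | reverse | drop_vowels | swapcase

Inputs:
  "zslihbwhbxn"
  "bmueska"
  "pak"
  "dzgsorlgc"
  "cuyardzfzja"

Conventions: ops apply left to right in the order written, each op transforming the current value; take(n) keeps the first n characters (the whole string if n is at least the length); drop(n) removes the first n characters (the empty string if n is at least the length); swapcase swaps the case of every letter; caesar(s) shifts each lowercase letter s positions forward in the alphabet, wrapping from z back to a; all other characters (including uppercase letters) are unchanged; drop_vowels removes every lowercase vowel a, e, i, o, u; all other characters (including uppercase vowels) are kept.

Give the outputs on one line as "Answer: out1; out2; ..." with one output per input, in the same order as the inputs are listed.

"SYNSYCJQ"; "BJDS"; "BG"; "TXCJXQ"; "QWQPT"

Execution, op by op:
  "zslihbwhbxn" -> "zslhbwhbxn" -> "ohawqlwqmc" -> "qjcysnysoe" -> "eosynsycjq" -> "synsycjq" -> "SYNSYCJQ"
  "bmueska" -> "bmsk" -> "qbhz" -> "sdjb" -> "bjds" -> "bjds" -> "BJDS"
  "pak" -> "pk" -> "ez" -> "gb" -> "bg" -> "bg" -> "BG"
  "dzgsorlgc" -> "dzgsrlgc" -> "sovhgavr" -> "uqxjicxt" -> "txcijxqu" -> "txcjxq" -> "TXCJXQ"
  "cuyardzfzja" -> "cyrdzfzj" -> "rngsouoy" -> "tpiuqwqa" -> "aqwquipt" -> "qwqpt" -> "QWQPT"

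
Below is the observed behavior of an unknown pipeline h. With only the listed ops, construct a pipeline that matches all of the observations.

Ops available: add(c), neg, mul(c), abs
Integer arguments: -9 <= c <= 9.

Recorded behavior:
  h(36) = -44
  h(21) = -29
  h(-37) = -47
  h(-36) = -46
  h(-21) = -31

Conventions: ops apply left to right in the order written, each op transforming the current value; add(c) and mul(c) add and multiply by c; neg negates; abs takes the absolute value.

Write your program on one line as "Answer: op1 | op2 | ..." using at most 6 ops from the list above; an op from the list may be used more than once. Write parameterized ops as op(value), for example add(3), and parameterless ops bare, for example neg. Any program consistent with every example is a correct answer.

add(-1) | neg | abs | add(9) | neg

Check, running the answer program on each example:
  36 -> 35 -> -35 -> 35 -> 44 -> -44
  21 -> 20 -> -20 -> 20 -> 29 -> -29
  -37 -> -38 -> 38 -> 38 -> 47 -> -47
  -36 -> -37 -> 37 -> 37 -> 46 -> -46
  -21 -> -22 -> 22 -> 22 -> 31 -> -31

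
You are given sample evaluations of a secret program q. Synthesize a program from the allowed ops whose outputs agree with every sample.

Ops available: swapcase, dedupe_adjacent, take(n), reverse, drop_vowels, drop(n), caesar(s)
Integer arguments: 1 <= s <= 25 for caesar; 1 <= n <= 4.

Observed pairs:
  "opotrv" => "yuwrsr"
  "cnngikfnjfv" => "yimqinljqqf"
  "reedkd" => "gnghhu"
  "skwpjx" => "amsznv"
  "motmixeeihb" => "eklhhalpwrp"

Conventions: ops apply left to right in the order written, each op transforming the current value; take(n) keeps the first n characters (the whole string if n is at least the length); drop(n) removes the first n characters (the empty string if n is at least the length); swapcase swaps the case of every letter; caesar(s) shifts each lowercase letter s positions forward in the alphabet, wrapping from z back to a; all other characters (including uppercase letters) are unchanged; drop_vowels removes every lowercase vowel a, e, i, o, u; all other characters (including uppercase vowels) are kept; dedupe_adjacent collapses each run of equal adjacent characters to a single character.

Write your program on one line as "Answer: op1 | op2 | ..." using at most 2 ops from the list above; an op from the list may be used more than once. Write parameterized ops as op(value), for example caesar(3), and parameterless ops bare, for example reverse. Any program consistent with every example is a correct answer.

caesar(3) | reverse

Check, running the answer program on each example:
  "opotrv" -> "rsrwuy" -> "yuwrsr"
  "cnngikfnjfv" -> "fqqjlniqmiy" -> "yimqinljqqf"
  "reedkd" -> "uhhgng" -> "gnghhu"
  "skwpjx" -> "vnzsma" -> "amsznv"
  "motmixeeihb" -> "prwplahhlke" -> "eklhhalpwrp"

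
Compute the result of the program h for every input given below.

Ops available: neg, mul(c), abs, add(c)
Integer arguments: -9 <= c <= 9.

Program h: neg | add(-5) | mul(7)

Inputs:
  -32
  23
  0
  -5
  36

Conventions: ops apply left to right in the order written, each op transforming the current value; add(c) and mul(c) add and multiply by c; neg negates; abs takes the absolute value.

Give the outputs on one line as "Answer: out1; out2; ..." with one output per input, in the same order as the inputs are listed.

Execution, op by op:
  -32 -> 32 -> 27 -> 189
  23 -> -23 -> -28 -> -196
  0 -> 0 -> -5 -> -35
  -5 -> 5 -> 0 -> 0
  36 -> -36 -> -41 -> -287

189; -196; -35; 0; -287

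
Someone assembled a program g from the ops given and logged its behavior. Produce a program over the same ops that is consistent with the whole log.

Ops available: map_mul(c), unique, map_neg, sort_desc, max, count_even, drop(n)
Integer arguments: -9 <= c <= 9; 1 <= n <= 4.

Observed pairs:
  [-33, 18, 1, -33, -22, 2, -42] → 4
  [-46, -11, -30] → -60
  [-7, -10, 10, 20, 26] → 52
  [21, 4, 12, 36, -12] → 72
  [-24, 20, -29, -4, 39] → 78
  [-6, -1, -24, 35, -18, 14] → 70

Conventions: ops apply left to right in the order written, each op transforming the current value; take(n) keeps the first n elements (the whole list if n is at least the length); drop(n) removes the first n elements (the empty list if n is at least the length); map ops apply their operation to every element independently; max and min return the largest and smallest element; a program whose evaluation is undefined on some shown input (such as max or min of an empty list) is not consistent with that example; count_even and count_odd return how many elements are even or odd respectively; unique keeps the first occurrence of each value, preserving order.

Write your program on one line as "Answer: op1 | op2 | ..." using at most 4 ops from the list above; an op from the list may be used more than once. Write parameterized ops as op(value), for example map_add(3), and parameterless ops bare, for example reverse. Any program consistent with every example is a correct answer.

drop(2) | map_mul(2) | max

Check, running the answer program on each example:
  [-33, 18, 1, -33, -22, 2, -42] -> [1, -33, -22, 2, -42] -> [2, -66, -44, 4, -84] -> 4
  [-46, -11, -30] -> [-30] -> [-60] -> -60
  [-7, -10, 10, 20, 26] -> [10, 20, 26] -> [20, 40, 52] -> 52
  [21, 4, 12, 36, -12] -> [12, 36, -12] -> [24, 72, -24] -> 72
  [-24, 20, -29, -4, 39] -> [-29, -4, 39] -> [-58, -8, 78] -> 78
  [-6, -1, -24, 35, -18, 14] -> [-24, 35, -18, 14] -> [-48, 70, -36, 28] -> 70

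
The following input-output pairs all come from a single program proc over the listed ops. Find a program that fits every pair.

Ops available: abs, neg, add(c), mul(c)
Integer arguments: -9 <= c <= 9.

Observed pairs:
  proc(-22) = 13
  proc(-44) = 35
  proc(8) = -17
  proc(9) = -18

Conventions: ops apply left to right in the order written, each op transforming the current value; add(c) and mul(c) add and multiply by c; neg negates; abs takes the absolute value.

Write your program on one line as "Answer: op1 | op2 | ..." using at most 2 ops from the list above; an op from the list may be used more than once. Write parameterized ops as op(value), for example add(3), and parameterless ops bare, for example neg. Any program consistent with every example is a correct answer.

add(9) | neg

Check, running the answer program on each example:
  -22 -> -13 -> 13
  -44 -> -35 -> 35
  8 -> 17 -> -17
  9 -> 18 -> -18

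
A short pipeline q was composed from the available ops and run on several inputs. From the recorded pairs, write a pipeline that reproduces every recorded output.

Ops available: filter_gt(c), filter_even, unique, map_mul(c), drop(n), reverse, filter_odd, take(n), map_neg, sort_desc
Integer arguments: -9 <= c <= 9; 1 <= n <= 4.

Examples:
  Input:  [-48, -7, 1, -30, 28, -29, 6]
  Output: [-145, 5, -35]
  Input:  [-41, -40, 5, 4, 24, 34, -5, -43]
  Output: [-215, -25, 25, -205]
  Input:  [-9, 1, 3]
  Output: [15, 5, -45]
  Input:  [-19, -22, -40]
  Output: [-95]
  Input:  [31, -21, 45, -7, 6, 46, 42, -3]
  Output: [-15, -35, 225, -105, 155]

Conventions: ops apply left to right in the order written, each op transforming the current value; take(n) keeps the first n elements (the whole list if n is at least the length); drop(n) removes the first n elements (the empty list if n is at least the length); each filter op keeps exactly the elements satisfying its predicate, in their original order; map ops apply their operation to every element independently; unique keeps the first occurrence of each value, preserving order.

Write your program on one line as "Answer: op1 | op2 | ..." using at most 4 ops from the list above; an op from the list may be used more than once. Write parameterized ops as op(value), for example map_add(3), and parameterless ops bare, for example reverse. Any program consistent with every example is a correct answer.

map_mul(-5) | reverse | filter_odd | map_neg

Check, running the answer program on each example:
  [-48, -7, 1, -30, 28, -29, 6] -> [240, 35, -5, 150, -140, 145, -30] -> [-30, 145, -140, 150, -5, 35, 240] -> [145, -5, 35] -> [-145, 5, -35]
  [-41, -40, 5, 4, 24, 34, -5, -43] -> [205, 200, -25, -20, -120, -170, 25, 215] -> [215, 25, -170, -120, -20, -25, 200, 205] -> [215, 25, -25, 205] -> [-215, -25, 25, -205]
  [-9, 1, 3] -> [45, -5, -15] -> [-15, -5, 45] -> [-15, -5, 45] -> [15, 5, -45]
  [-19, -22, -40] -> [95, 110, 200] -> [200, 110, 95] -> [95] -> [-95]
  [31, -21, 45, -7, 6, 46, 42, -3] -> [-155, 105, -225, 35, -30, -230, -210, 15] -> [15, -210, -230, -30, 35, -225, 105, -155] -> [15, 35, -225, 105, -155] -> [-15, -35, 225, -105, 155]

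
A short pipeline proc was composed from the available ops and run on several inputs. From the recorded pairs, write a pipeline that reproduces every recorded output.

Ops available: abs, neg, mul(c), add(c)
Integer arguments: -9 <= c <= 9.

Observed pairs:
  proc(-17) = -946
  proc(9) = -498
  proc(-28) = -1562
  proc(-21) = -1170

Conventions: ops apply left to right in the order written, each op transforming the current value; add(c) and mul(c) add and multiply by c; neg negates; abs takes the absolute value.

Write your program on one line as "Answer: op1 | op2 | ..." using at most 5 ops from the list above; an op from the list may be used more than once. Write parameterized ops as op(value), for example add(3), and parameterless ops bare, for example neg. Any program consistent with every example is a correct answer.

mul(-8) | abs | mul(7) | add(-6) | neg

Check, running the answer program on each example:
  -17 -> 136 -> 136 -> 952 -> 946 -> -946
  9 -> -72 -> 72 -> 504 -> 498 -> -498
  -28 -> 224 -> 224 -> 1568 -> 1562 -> -1562
  -21 -> 168 -> 168 -> 1176 -> 1170 -> -1170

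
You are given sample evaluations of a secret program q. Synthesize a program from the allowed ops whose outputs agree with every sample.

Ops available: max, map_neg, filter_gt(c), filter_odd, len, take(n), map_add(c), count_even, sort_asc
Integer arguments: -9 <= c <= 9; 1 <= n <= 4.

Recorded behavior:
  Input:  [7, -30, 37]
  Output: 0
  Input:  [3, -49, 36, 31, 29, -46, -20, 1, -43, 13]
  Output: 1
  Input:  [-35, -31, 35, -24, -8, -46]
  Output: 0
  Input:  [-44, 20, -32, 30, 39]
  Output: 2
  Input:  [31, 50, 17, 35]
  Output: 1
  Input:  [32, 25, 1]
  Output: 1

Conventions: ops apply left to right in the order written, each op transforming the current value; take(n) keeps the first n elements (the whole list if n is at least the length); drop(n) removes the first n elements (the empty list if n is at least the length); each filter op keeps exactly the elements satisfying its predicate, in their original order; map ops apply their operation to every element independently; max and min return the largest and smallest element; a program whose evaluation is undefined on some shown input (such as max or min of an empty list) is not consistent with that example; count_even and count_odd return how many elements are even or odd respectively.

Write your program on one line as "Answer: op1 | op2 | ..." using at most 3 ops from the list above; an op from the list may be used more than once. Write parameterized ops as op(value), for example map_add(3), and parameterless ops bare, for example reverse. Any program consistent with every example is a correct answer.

filter_gt(-8) | count_even

Check, running the answer program on each example:
  [7, -30, 37] -> [7, 37] -> 0
  [3, -49, 36, 31, 29, -46, -20, 1, -43, 13] -> [3, 36, 31, 29, 1, 13] -> 1
  [-35, -31, 35, -24, -8, -46] -> [35] -> 0
  [-44, 20, -32, 30, 39] -> [20, 30, 39] -> 2
  [31, 50, 17, 35] -> [31, 50, 17, 35] -> 1
  [32, 25, 1] -> [32, 25, 1] -> 1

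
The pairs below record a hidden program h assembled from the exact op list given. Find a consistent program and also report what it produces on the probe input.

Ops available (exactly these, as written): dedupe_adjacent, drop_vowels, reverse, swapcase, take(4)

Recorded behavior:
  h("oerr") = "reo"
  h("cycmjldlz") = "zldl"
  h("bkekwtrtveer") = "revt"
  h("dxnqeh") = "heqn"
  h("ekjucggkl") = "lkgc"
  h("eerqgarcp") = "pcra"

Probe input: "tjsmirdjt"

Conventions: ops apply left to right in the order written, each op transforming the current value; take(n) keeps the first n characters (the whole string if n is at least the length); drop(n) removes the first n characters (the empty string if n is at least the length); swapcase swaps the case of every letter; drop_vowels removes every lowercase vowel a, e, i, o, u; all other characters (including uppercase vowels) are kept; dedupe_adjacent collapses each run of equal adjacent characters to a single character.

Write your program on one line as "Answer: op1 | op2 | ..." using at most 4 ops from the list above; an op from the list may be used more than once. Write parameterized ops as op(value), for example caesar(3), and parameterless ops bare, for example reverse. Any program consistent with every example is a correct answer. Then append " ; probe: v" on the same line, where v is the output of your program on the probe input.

dedupe_adjacent | reverse | take(4) ; probe: "tjdr"

Check, running the answer program on each example:
  "oerr" -> "oer" -> "reo" -> "reo"
  "cycmjldlz" -> "cycmjldlz" -> "zldljmcyc" -> "zldl"
  "bkekwtrtveer" -> "bkekwtrtver" -> "revtrtwkekb" -> "revt"
  "dxnqeh" -> "dxnqeh" -> "heqnxd" -> "heqn"
  "ekjucggkl" -> "ekjucgkl" -> "lkgcujke" -> "lkgc"
  "eerqgarcp" -> "erqgarcp" -> "pcragqre" -> "pcra"
  probe: "tjsmirdjt" -> "tjsmirdjt" -> "tjdrimsjt" -> "tjdr"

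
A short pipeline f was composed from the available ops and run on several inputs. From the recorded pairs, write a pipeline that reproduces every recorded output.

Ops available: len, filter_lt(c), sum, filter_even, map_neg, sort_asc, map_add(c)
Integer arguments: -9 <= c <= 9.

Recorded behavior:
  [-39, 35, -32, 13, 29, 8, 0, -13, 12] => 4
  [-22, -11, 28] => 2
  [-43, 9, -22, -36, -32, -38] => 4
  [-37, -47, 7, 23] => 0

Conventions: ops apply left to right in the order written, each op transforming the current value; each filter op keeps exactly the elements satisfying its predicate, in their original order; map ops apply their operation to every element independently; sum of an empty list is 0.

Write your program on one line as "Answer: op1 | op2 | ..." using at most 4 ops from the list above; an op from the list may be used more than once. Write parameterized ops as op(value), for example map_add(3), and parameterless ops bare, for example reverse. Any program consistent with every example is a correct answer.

filter_even | map_add(-6) | len

Check, running the answer program on each example:
  [-39, 35, -32, 13, 29, 8, 0, -13, 12] -> [-32, 8, 0, 12] -> [-38, 2, -6, 6] -> 4
  [-22, -11, 28] -> [-22, 28] -> [-28, 22] -> 2
  [-43, 9, -22, -36, -32, -38] -> [-22, -36, -32, -38] -> [-28, -42, -38, -44] -> 4
  [-37, -47, 7, 23] -> [] -> [] -> 0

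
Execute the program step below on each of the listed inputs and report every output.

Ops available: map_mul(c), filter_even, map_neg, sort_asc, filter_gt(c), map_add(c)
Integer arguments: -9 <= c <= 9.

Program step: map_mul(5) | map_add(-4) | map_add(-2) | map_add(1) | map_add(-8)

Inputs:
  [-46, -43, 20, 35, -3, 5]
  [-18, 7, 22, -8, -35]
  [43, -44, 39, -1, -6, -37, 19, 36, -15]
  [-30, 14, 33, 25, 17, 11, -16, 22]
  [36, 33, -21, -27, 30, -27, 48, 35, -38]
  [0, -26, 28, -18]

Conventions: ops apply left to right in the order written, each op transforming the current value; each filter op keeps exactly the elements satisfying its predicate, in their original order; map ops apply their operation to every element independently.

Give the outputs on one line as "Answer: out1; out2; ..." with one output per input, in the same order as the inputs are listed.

Execution, op by op:
  [-46, -43, 20, 35, -3, 5] -> [-230, -215, 100, 175, -15, 25] -> [-234, -219, 96, 171, -19, 21] -> [-236, -221, 94, 169, -21, 19] -> [-235, -220, 95, 170, -20, 20] -> [-243, -228, 87, 162, -28, 12]
  [-18, 7, 22, -8, -35] -> [-90, 35, 110, -40, -175] -> [-94, 31, 106, -44, -179] -> [-96, 29, 104, -46, -181] -> [-95, 30, 105, -45, -180] -> [-103, 22, 97, -53, -188]
  [43, -44, 39, -1, -6, -37, 19, 36, -15] -> [215, -220, 195, -5, -30, -185, 95, 180, -75] -> [211, -224, 191, -9, -34, -189, 91, 176, -79] -> [209, -226, 189, -11, -36, -191, 89, 174, -81] -> [210, -225, 190, -10, -35, -190, 90, 175, -80] -> [202, -233, 182, -18, -43, -198, 82, 167, -88]
  [-30, 14, 33, 25, 17, 11, -16, 22] -> [-150, 70, 165, 125, 85, 55, -80, 110] -> [-154, 66, 161, 121, 81, 51, -84, 106] -> [-156, 64, 159, 119, 79, 49, -86, 104] -> [-155, 65, 160, 120, 80, 50, -85, 105] -> [-163, 57, 152, 112, 72, 42, -93, 97]
  [36, 33, -21, -27, 30, -27, 48, 35, -38] -> [180, 165, -105, -135, 150, -135, 240, 175, -190] -> [176, 161, -109, -139, 146, -139, 236, 171, -194] -> [174, 159, -111, -141, 144, -141, 234, 169, -196] -> [175, 160, -110, -140, 145, -140, 235, 170, -195] -> [167, 152, -118, -148, 137, -148, 227, 162, -203]
  [0, -26, 28, -18] -> [0, -130, 140, -90] -> [-4, -134, 136, -94] -> [-6, -136, 134, -96] -> [-5, -135, 135, -95] -> [-13, -143, 127, -103]

[-243, -228, 87, 162, -28, 12]; [-103, 22, 97, -53, -188]; [202, -233, 182, -18, -43, -198, 82, 167, -88]; [-163, 57, 152, 112, 72, 42, -93, 97]; [167, 152, -118, -148, 137, -148, 227, 162, -203]; [-13, -143, 127, -103]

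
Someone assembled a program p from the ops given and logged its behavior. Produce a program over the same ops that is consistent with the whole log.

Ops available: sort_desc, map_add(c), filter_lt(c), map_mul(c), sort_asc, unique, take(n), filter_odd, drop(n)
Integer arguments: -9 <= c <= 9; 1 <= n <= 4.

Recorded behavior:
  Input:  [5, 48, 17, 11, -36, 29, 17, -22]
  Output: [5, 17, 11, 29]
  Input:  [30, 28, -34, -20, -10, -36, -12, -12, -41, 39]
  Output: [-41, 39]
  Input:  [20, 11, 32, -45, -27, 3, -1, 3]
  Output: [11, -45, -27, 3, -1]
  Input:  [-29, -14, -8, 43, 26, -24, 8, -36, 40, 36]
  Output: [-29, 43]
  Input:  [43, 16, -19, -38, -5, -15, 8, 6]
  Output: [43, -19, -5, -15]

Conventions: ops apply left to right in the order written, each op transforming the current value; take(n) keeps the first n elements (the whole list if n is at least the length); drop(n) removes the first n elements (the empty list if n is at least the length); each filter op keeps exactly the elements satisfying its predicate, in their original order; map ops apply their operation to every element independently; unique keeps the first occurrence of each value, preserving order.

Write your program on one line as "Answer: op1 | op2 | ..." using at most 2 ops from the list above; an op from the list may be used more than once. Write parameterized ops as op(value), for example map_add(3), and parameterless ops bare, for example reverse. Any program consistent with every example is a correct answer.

filter_odd | unique

Check, running the answer program on each example:
  [5, 48, 17, 11, -36, 29, 17, -22] -> [5, 17, 11, 29, 17] -> [5, 17, 11, 29]
  [30, 28, -34, -20, -10, -36, -12, -12, -41, 39] -> [-41, 39] -> [-41, 39]
  [20, 11, 32, -45, -27, 3, -1, 3] -> [11, -45, -27, 3, -1, 3] -> [11, -45, -27, 3, -1]
  [-29, -14, -8, 43, 26, -24, 8, -36, 40, 36] -> [-29, 43] -> [-29, 43]
  [43, 16, -19, -38, -5, -15, 8, 6] -> [43, -19, -5, -15] -> [43, -19, -5, -15]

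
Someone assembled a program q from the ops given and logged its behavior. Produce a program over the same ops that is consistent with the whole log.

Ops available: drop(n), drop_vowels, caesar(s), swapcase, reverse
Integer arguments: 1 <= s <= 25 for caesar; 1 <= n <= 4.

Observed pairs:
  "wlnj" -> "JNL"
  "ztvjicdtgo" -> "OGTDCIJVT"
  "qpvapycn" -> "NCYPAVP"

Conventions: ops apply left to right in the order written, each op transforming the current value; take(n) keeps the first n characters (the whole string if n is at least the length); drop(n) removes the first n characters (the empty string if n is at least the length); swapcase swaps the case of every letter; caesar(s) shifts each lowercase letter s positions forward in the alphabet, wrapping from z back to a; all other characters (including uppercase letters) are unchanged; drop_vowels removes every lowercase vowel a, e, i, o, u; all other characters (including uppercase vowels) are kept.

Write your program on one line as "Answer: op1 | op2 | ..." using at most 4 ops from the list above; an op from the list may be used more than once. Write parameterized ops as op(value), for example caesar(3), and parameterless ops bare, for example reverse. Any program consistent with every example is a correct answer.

drop(1) | swapcase | reverse

Check, running the answer program on each example:
  "wlnj" -> "lnj" -> "LNJ" -> "JNL"
  "ztvjicdtgo" -> "tvjicdtgo" -> "TVJICDTGO" -> "OGTDCIJVT"
  "qpvapycn" -> "pvapycn" -> "PVAPYCN" -> "NCYPAVP"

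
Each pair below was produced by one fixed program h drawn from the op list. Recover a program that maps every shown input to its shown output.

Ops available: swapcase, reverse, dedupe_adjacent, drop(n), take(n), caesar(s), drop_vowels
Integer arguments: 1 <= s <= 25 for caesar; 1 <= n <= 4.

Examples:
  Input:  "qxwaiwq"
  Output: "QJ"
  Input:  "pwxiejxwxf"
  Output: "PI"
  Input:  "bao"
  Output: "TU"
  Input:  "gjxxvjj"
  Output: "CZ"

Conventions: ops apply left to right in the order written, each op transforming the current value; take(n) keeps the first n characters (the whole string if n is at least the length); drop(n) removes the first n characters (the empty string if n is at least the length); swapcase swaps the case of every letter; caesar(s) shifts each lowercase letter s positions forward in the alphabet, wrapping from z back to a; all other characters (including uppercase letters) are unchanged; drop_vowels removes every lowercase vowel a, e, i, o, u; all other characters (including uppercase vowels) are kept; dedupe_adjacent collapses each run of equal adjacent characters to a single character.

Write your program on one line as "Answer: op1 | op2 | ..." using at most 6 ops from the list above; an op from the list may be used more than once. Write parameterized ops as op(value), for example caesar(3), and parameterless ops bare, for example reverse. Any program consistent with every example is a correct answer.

dedupe_adjacent | caesar(19) | swapcase | take(2) | reverse

Check, running the answer program on each example:
  "qxwaiwq" -> "qxwaiwq" -> "jqptbpj" -> "JQPTBPJ" -> "JQ" -> "QJ"
  "pwxiejxwxf" -> "pwxiejxwxf" -> "ipqbxcqpqy" -> "IPQBXCQPQY" -> "IP" -> "PI"
  "bao" -> "bao" -> "uth" -> "UTH" -> "UT" -> "TU"
  "gjxxvjj" -> "gjxvj" -> "zcqoc" -> "ZCQOC" -> "ZC" -> "CZ"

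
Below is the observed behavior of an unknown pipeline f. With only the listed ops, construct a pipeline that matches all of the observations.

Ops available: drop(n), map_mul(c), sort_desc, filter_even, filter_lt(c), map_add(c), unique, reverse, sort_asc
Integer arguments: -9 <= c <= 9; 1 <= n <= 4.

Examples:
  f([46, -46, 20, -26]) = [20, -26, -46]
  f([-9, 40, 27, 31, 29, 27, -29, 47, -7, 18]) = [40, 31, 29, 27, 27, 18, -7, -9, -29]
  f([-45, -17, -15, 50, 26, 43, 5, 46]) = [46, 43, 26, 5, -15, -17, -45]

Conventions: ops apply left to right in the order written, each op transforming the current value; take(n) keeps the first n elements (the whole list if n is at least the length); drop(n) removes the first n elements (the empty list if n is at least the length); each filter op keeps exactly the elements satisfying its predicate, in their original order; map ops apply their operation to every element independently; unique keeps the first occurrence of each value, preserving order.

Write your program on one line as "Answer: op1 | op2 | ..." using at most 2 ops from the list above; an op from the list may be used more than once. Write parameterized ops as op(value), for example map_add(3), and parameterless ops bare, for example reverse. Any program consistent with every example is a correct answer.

sort_desc | drop(1)

Check, running the answer program on each example:
  [46, -46, 20, -26] -> [46, 20, -26, -46] -> [20, -26, -46]
  [-9, 40, 27, 31, 29, 27, -29, 47, -7, 18] -> [47, 40, 31, 29, 27, 27, 18, -7, -9, -29] -> [40, 31, 29, 27, 27, 18, -7, -9, -29]
  [-45, -17, -15, 50, 26, 43, 5, 46] -> [50, 46, 43, 26, 5, -15, -17, -45] -> [46, 43, 26, 5, -15, -17, -45]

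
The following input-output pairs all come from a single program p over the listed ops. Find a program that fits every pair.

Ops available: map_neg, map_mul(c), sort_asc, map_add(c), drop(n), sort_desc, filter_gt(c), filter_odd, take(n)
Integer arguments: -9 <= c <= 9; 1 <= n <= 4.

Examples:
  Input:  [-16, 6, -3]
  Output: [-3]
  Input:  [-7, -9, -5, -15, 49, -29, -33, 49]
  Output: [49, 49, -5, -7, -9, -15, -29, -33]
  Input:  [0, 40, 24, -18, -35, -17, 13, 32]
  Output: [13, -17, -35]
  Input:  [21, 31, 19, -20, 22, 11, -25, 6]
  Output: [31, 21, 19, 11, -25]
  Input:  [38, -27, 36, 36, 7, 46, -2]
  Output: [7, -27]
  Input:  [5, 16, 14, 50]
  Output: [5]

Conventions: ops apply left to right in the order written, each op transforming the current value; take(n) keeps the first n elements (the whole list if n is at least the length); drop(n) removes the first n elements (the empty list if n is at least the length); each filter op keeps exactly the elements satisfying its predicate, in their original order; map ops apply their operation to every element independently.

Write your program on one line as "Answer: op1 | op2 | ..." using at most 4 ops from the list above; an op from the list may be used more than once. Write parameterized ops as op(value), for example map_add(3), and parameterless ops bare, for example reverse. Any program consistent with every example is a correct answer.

filter_odd | sort_asc | sort_desc

Check, running the answer program on each example:
  [-16, 6, -3] -> [-3] -> [-3] -> [-3]
  [-7, -9, -5, -15, 49, -29, -33, 49] -> [-7, -9, -5, -15, 49, -29, -33, 49] -> [-33, -29, -15, -9, -7, -5, 49, 49] -> [49, 49, -5, -7, -9, -15, -29, -33]
  [0, 40, 24, -18, -35, -17, 13, 32] -> [-35, -17, 13] -> [-35, -17, 13] -> [13, -17, -35]
  [21, 31, 19, -20, 22, 11, -25, 6] -> [21, 31, 19, 11, -25] -> [-25, 11, 19, 21, 31] -> [31, 21, 19, 11, -25]
  [38, -27, 36, 36, 7, 46, -2] -> [-27, 7] -> [-27, 7] -> [7, -27]
  [5, 16, 14, 50] -> [5] -> [5] -> [5]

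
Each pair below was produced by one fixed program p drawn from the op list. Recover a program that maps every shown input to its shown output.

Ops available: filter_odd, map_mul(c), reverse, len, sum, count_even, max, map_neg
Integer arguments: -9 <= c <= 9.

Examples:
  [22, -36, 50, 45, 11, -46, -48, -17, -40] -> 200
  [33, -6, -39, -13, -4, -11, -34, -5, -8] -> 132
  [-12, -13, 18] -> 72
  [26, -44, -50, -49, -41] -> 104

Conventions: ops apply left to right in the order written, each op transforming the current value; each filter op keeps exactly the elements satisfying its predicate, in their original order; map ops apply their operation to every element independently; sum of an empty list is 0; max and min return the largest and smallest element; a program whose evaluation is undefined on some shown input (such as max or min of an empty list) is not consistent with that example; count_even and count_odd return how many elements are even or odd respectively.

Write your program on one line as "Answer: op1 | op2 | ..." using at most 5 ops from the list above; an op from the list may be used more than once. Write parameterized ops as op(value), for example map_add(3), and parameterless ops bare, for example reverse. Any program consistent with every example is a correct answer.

map_neg | reverse | map_mul(-4) | max

Check, running the answer program on each example:
  [22, -36, 50, 45, 11, -46, -48, -17, -40] -> [-22, 36, -50, -45, -11, 46, 48, 17, 40] -> [40, 17, 48, 46, -11, -45, -50, 36, -22] -> [-160, -68, -192, -184, 44, 180, 200, -144, 88] -> 200
  [33, -6, -39, -13, -4, -11, -34, -5, -8] -> [-33, 6, 39, 13, 4, 11, 34, 5, 8] -> [8, 5, 34, 11, 4, 13, 39, 6, -33] -> [-32, -20, -136, -44, -16, -52, -156, -24, 132] -> 132
  [-12, -13, 18] -> [12, 13, -18] -> [-18, 13, 12] -> [72, -52, -48] -> 72
  [26, -44, -50, -49, -41] -> [-26, 44, 50, 49, 41] -> [41, 49, 50, 44, -26] -> [-164, -196, -200, -176, 104] -> 104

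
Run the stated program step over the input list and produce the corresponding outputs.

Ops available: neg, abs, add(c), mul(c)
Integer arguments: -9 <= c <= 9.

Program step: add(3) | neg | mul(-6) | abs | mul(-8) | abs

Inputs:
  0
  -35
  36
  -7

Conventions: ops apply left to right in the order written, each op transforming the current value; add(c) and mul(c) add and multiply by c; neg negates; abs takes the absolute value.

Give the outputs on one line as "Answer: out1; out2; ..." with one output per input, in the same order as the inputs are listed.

Execution, op by op:
  0 -> 3 -> -3 -> 18 -> 18 -> -144 -> 144
  -35 -> -32 -> 32 -> -192 -> 192 -> -1536 -> 1536
  36 -> 39 -> -39 -> 234 -> 234 -> -1872 -> 1872
  -7 -> -4 -> 4 -> -24 -> 24 -> -192 -> 192

144; 1536; 1872; 192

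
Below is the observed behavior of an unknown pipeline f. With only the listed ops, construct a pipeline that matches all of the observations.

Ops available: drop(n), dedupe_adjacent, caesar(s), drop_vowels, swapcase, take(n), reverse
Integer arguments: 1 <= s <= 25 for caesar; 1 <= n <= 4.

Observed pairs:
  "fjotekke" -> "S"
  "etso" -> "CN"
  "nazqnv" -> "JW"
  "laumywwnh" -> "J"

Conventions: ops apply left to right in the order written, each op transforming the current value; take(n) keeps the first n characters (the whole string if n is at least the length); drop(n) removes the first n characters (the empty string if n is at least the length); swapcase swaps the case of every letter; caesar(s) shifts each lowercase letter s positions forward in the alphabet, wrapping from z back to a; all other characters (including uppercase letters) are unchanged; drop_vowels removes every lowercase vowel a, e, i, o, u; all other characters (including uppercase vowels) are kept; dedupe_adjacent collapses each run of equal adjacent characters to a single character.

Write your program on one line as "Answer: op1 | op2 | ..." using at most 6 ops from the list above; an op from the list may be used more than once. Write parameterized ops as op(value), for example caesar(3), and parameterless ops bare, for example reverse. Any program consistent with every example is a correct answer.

caesar(9) | take(2) | drop_vowels | swapcase | reverse

Check, running the answer program on each example:
  "fjotekke" -> "osxcnttn" -> "os" -> "s" -> "S" -> "S"
  "etso" -> "ncbx" -> "nc" -> "nc" -> "NC" -> "CN"
  "nazqnv" -> "wjizwe" -> "wj" -> "wj" -> "WJ" -> "JW"
  "laumywwnh" -> "ujdvhffwq" -> "uj" -> "j" -> "J" -> "J"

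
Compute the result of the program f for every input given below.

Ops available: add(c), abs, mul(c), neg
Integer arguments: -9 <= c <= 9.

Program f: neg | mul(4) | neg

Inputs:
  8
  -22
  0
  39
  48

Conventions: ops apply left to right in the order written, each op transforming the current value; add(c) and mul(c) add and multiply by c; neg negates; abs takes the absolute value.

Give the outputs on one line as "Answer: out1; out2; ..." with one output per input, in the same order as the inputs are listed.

32; -88; 0; 156; 192

Execution, op by op:
  8 -> -8 -> -32 -> 32
  -22 -> 22 -> 88 -> -88
  0 -> 0 -> 0 -> 0
  39 -> -39 -> -156 -> 156
  48 -> -48 -> -192 -> 192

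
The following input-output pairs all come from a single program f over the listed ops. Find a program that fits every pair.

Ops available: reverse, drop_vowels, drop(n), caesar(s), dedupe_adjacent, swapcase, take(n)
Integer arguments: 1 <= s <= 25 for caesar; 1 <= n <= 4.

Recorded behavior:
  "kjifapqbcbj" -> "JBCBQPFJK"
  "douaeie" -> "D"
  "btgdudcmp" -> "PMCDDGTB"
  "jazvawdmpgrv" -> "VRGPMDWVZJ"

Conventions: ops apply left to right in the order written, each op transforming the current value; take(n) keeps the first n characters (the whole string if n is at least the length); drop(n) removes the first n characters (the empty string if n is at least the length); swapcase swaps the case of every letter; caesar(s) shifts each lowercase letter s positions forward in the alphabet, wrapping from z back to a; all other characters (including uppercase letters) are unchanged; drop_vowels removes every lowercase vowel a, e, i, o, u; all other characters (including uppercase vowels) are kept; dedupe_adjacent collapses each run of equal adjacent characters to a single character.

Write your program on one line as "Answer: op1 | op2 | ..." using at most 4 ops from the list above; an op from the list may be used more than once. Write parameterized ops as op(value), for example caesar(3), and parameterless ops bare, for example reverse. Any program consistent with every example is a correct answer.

drop_vowels | swapcase | reverse

Check, running the answer program on each example:
  "kjifapqbcbj" -> "kjfpqbcbj" -> "KJFPQBCBJ" -> "JBCBQPFJK"
  "douaeie" -> "d" -> "D" -> "D"
  "btgdudcmp" -> "btgddcmp" -> "BTGDDCMP" -> "PMCDDGTB"
  "jazvawdmpgrv" -> "jzvwdmpgrv" -> "JZVWDMPGRV" -> "VRGPMDWVZJ"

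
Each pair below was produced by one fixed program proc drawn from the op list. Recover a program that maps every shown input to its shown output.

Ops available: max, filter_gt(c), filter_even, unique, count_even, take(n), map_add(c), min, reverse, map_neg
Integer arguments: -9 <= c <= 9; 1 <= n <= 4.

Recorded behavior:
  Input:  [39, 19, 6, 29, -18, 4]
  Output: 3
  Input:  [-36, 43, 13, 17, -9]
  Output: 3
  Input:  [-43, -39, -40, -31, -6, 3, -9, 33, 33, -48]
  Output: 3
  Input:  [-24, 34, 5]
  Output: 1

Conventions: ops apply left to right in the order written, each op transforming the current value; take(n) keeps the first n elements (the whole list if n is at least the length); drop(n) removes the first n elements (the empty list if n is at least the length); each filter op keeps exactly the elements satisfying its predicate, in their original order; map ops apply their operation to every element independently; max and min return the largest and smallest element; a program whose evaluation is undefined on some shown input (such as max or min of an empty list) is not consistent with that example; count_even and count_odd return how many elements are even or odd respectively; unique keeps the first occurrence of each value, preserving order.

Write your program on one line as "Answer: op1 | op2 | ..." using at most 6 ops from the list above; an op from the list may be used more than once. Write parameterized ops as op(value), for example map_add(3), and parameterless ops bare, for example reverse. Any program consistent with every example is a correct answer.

filter_gt(-2) | map_add(-6) | reverse | map_add(7) | filter_even | count_even

Check, running the answer program on each example:
  [39, 19, 6, 29, -18, 4] -> [39, 19, 6, 29, 4] -> [33, 13, 0, 23, -2] -> [-2, 23, 0, 13, 33] -> [5, 30, 7, 20, 40] -> [30, 20, 40] -> 3
  [-36, 43, 13, 17, -9] -> [43, 13, 17] -> [37, 7, 11] -> [11, 7, 37] -> [18, 14, 44] -> [18, 14, 44] -> 3
  [-43, -39, -40, -31, -6, 3, -9, 33, 33, -48] -> [3, 33, 33] -> [-3, 27, 27] -> [27, 27, -3] -> [34, 34, 4] -> [34, 34, 4] -> 3
  [-24, 34, 5] -> [34, 5] -> [28, -1] -> [-1, 28] -> [6, 35] -> [6] -> 1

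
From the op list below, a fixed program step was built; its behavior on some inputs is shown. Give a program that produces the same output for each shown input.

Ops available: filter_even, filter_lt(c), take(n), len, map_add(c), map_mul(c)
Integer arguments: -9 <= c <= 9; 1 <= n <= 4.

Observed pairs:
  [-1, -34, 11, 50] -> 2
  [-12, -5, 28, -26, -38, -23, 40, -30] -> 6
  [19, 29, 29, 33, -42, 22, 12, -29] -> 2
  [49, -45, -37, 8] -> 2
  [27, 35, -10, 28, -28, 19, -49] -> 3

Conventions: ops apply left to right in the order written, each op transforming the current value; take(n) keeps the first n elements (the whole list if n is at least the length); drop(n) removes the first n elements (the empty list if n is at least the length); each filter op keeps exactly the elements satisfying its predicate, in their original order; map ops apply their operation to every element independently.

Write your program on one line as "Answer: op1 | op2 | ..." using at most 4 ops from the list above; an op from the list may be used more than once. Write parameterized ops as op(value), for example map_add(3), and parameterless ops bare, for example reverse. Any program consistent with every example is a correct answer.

filter_lt(4) | map_mul(-4) | map_mul(3) | len

Check, running the answer program on each example:
  [-1, -34, 11, 50] -> [-1, -34] -> [4, 136] -> [12, 408] -> 2
  [-12, -5, 28, -26, -38, -23, 40, -30] -> [-12, -5, -26, -38, -23, -30] -> [48, 20, 104, 152, 92, 120] -> [144, 60, 312, 456, 276, 360] -> 6
  [19, 29, 29, 33, -42, 22, 12, -29] -> [-42, -29] -> [168, 116] -> [504, 348] -> 2
  [49, -45, -37, 8] -> [-45, -37] -> [180, 148] -> [540, 444] -> 2
  [27, 35, -10, 28, -28, 19, -49] -> [-10, -28, -49] -> [40, 112, 196] -> [120, 336, 588] -> 3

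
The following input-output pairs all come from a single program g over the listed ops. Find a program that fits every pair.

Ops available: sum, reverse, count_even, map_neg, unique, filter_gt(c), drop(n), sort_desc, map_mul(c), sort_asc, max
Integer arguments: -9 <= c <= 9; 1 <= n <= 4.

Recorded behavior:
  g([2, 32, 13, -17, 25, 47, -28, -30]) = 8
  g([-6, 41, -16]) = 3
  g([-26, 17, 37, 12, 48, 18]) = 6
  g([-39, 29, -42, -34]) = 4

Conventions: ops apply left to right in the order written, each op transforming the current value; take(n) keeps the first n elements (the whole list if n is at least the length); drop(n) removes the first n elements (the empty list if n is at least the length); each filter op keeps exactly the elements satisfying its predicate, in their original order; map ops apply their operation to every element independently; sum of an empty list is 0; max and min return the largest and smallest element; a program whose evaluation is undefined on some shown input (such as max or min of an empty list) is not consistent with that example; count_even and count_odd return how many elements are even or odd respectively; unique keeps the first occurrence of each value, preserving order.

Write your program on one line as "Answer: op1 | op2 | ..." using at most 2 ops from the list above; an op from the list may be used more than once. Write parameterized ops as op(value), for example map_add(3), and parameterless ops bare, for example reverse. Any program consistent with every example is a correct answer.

map_mul(2) | count_even

Check, running the answer program on each example:
  [2, 32, 13, -17, 25, 47, -28, -30] -> [4, 64, 26, -34, 50, 94, -56, -60] -> 8
  [-6, 41, -16] -> [-12, 82, -32] -> 3
  [-26, 17, 37, 12, 48, 18] -> [-52, 34, 74, 24, 96, 36] -> 6
  [-39, 29, -42, -34] -> [-78, 58, -84, -68] -> 4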